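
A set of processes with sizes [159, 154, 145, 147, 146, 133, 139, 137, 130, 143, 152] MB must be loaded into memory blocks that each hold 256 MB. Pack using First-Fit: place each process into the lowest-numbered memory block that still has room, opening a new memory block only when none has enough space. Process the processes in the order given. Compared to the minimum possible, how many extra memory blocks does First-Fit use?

First-Fit: [159] [154] [145] [147] [146] [133] [139] [137] [130] [143] [152] → 11 memory blocks.
11 processes exceed 128 MB (half the capacity), and no two of those can share a memory block, so at least 11 memory blocks are needed.
So 11 is already optimal.

0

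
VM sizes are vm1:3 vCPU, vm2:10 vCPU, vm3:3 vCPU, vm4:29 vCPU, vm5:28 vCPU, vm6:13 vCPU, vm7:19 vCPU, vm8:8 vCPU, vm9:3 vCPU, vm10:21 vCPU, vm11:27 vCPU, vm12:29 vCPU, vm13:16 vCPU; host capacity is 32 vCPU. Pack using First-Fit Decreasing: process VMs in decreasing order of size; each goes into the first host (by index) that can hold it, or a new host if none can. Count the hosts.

Sorted descending: 29, 29, 28, 27, 21, 19, 16, 13, 10, 8, 3, 3, 3.
29 vCPU → host 1 (remaining 3 vCPU)
29 vCPU → host 2 (remaining 3 vCPU)
28 vCPU → host 3 (remaining 4 vCPU)
27 vCPU → host 4 (remaining 5 vCPU)
21 vCPU → host 5 (remaining 11 vCPU)
19 vCPU → host 6 (remaining 13 vCPU)
16 vCPU → host 7 (remaining 16 vCPU)
13 vCPU → host 6 (remaining 0 vCPU)
10 vCPU → host 5 (remaining 1 vCPU)
8 vCPU → host 7 (remaining 8 vCPU)
3 vCPU → host 1 (remaining 0 vCPU)
3 vCPU → host 2 (remaining 0 vCPU)
3 vCPU → host 3 (remaining 1 vCPU)

7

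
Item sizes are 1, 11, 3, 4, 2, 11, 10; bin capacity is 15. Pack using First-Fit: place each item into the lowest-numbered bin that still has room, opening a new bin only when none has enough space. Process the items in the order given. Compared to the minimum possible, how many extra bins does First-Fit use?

First-Fit: [1,11,3] [4,2] [11] [10] → 4 bins.
Total size 42; any packing needs at least ⌈42/15⌉ = 3 bins.
An optimal packing achieves that bound: [11,4] [11,3,1] [10,2] → 3 bins.
Excess: 4 − 3 = 1.

1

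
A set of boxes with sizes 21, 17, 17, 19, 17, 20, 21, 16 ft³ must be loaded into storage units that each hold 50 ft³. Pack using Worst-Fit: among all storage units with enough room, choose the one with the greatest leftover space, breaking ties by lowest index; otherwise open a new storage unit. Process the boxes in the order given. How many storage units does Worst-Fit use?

storage unit 1: place 21 ft³, 29 ft³ left
storage unit 1: place 17 ft³, 12 ft³ left
storage unit 2: place 17 ft³, 33 ft³ left
storage unit 2: place 19 ft³, 14 ft³ left
storage unit 3: place 17 ft³, 33 ft³ left
storage unit 3: place 20 ft³, 13 ft³ left
storage unit 4: place 21 ft³, 29 ft³ left
storage unit 4: place 16 ft³, 13 ft³ left

4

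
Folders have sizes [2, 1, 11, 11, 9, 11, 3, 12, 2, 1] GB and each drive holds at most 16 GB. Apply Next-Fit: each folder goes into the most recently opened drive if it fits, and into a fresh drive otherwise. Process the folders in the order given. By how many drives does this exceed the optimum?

0

Next-Fit: [2,1,11] [11] [9] [11,3] [12,2,1] → 5 drives.
5 folders exceed 8 GB (half the capacity), and no two of those can share a drive, so at least 5 drives are needed.
So 5 is already optimal.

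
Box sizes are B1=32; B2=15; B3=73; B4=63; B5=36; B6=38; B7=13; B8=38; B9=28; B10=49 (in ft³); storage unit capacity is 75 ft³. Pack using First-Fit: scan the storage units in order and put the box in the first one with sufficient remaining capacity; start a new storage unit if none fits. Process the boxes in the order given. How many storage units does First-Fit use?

B1 (32 ft³) → storage unit 1 (remaining 43 ft³)
B2 (15 ft³) → storage unit 1 (remaining 28 ft³)
B3 (73 ft³) → storage unit 2 (remaining 2 ft³)
B4 (63 ft³) → storage unit 3 (remaining 12 ft³)
B5 (36 ft³) → storage unit 4 (remaining 39 ft³)
B6 (38 ft³) → storage unit 4 (remaining 1 ft³)
B7 (13 ft³) → storage unit 1 (remaining 15 ft³)
B8 (38 ft³) → storage unit 5 (remaining 37 ft³)
B9 (28 ft³) → storage unit 5 (remaining 9 ft³)
B10 (49 ft³) → storage unit 6 (remaining 26 ft³)
Final storage units: [32,15,13] [73] [63] [36,38] [38,28] [49].

6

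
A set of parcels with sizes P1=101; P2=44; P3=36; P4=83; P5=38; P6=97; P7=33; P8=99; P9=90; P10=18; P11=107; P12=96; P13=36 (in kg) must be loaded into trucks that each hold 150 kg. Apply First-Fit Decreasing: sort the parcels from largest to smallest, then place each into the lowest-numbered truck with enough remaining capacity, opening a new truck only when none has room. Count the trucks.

Sorted descending: 107, 101, 99, 97, 96, 90, 83, 44, 38, 36, 36, 33, 18.
Put 107 kg in truck 1; 43 kg remain.
Put 101 kg in truck 2; 49 kg remain.
Put 99 kg in truck 3; 51 kg remain.
Put 97 kg in truck 4; 53 kg remain.
Put 96 kg in truck 5; 54 kg remain.
Put 90 kg in truck 6; 60 kg remain.
Put 83 kg in truck 7; 67 kg remain.
Put 44 kg in truck 2; 5 kg remain.
Put 38 kg in truck 1; 5 kg remain.
Put 36 kg in truck 3; 15 kg remain.
Put 36 kg in truck 4; 17 kg remain.
Put 33 kg in truck 5; 21 kg remain.
Put 18 kg in truck 5; 3 kg remain.
Final trucks: [107,38] [101,44] [99,36] [97,36] [96,33,18] [90] [83].

7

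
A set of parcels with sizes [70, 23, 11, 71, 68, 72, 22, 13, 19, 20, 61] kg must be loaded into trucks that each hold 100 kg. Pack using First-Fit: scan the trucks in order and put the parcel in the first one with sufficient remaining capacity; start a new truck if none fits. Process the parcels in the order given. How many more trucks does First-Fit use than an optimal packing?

First-Fit: [70,23] [11,71,13] [68,22] [72,19] [20,61] → 5 trucks.
Total size 450 kg; any packing needs at least ⌈450/100⌉ = 5 trucks.
So 5 is already optimal.

0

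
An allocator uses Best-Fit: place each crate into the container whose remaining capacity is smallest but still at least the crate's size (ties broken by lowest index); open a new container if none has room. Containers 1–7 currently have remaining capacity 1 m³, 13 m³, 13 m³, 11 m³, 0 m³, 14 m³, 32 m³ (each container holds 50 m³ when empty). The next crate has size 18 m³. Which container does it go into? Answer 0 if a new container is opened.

7

Containers with room: container 7 (32 m³).
Tightest fit is container 7 with 32 m³ free.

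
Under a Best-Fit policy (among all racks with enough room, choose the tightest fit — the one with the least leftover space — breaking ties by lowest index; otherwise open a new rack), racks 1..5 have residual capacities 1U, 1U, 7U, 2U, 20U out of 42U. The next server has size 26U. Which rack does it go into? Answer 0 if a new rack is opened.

No rack has ≥ 26U free, so a new rack is opened.

0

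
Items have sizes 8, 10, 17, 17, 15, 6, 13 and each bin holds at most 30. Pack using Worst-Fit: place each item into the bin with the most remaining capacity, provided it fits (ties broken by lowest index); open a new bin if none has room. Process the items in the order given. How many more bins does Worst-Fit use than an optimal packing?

1

Worst-Fit: [8,10] [17,13] [17] [15,6] → 4 bins.
Total size 86; any packing needs at least ⌈86/30⌉ = 3 bins.
An optimal packing achieves that bound: [17,13] [17,10] [15,8,6] → 3 bins.
Excess: 4 − 3 = 1.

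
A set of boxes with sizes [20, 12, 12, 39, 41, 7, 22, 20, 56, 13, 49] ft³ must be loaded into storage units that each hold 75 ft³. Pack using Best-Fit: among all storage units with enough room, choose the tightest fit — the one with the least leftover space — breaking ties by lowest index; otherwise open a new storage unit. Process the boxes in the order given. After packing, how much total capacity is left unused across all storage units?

storage unit 1: place 20 ft³, 55 ft³ left
storage unit 1: place 12 ft³, 43 ft³ left
storage unit 1: place 12 ft³, 31 ft³ left
storage unit 2: place 39 ft³, 36 ft³ left
storage unit 3: place 41 ft³, 34 ft³ left
storage unit 1: place 7 ft³, 24 ft³ left
storage unit 1: place 22 ft³, 2 ft³ left
storage unit 3: place 20 ft³, 14 ft³ left
storage unit 4: place 56 ft³, 19 ft³ left
storage unit 3: place 13 ft³, 1 ft³ left
storage unit 5: place 49 ft³, 26 ft³ left
5 storage units × 75 ft³ = 375 ft³; used 291 ft³; unused 84 ft³.

84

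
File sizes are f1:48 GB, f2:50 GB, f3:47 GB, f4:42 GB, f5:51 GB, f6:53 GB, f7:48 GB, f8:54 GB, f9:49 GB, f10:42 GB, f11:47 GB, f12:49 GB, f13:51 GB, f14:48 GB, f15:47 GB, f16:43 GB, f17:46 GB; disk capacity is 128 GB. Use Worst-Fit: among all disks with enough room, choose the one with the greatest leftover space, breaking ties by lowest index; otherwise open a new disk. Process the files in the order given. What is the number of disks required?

Put f1 (48 GB) in disk 1; 80 GB remain.
Put f2 (50 GB) in disk 1; 30 GB remain.
Put f3 (47 GB) in disk 2; 81 GB remain.
Put f4 (42 GB) in disk 2; 39 GB remain.
Put f5 (51 GB) in disk 3; 77 GB remain.
Put f6 (53 GB) in disk 3; 24 GB remain.
Put f7 (48 GB) in disk 4; 80 GB remain.
Put f8 (54 GB) in disk 4; 26 GB remain.
Put f9 (49 GB) in disk 5; 79 GB remain.
Put f10 (42 GB) in disk 5; 37 GB remain.
Put f11 (47 GB) in disk 6; 81 GB remain.
Put f12 (49 GB) in disk 6; 32 GB remain.
Put f13 (51 GB) in disk 7; 77 GB remain.
Put f14 (48 GB) in disk 7; 29 GB remain.
Put f15 (47 GB) in disk 8; 81 GB remain.
Put f16 (43 GB) in disk 8; 38 GB remain.
Put f17 (46 GB) in disk 9; 82 GB remain.
Final disks: [48,50] [47,42] [51,53] [48,54] [49,42] [47,49] [51,48] [47,43] [46].

9 disks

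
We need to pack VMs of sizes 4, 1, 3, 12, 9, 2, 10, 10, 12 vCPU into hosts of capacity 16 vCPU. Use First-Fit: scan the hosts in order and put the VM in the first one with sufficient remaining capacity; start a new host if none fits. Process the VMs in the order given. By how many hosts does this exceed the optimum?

First-Fit: [4,1,3,2] [12] [9] [10] [10] [12] → 6 hosts.
5 VMs exceed 8 vCPU (half the capacity), and no two of those can share a host, so at least 5 hosts are needed.
An optimal packing achieves that bound: [12,4] [12,3,1] [10,2] [10] [9] → 5 hosts.
Excess: 6 − 5 = 1.

1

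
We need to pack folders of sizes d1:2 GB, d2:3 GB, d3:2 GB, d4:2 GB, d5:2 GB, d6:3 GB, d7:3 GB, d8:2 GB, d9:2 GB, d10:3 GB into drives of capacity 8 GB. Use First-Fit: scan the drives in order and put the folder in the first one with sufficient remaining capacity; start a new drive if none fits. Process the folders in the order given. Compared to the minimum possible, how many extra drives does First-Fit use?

1

First-Fit: [2,3,2] [2,2,3] [3,2,2] [3] → 4 drives.
Total size 24 GB; any packing needs at least ⌈24/8⌉ = 3 drives.
An optimal packing achieves that bound: [3,3,2] [3,3,2] [2,2,2,2] → 3 drives.
Excess: 4 − 3 = 1.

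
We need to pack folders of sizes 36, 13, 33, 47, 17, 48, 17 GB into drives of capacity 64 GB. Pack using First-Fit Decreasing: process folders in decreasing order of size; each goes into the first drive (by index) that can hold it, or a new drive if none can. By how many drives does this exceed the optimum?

0

First-Fit Decreasing: [48,13] [47,17] [36,17] [33] → 4 drives.
Total size 211 GB; any packing needs at least ⌈211/64⌉ = 4 drives.
So 4 is already optimal.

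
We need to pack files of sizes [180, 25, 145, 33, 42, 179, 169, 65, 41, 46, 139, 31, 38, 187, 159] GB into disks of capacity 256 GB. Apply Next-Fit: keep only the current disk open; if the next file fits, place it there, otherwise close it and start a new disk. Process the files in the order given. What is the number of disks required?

7

disk 1: place 180 GB, 76 GB left
disk 1: place 25 GB, 51 GB left
disk 2: place 145 GB, 111 GB left
disk 2: place 33 GB, 78 GB left
disk 2: place 42 GB, 36 GB left
disk 3: place 179 GB, 77 GB left
disk 4: place 169 GB, 87 GB left
disk 4: place 65 GB, 22 GB left
disk 5: place 41 GB, 215 GB left
disk 5: place 46 GB, 169 GB left
disk 5: place 139 GB, 30 GB left
disk 6: place 31 GB, 225 GB left
disk 6: place 38 GB, 187 GB left
disk 6: place 187 GB, 0 GB left
disk 7: place 159 GB, 97 GB left
Final disks: [180,25] [145,33,42] [179] [169,65] [41,46,139] [31,38,187] [159].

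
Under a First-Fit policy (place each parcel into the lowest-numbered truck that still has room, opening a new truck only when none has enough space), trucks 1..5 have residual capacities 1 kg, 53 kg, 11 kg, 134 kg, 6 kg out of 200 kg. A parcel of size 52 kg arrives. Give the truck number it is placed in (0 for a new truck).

Trucks with room: truck 2 (53 kg), truck 4 (134 kg).
The first with room is truck 2.

2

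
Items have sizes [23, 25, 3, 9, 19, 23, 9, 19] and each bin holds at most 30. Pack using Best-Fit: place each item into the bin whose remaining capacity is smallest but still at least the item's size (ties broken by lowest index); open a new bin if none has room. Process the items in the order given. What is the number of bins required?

5

bin 1: place 23, 7 left
bin 2: place 25, 5 left
bin 2: place 3, 2 left
bin 3: place 9, 21 left
bin 3: place 19, 2 left
bin 4: place 23, 7 left
bin 5: place 9, 21 left
bin 5: place 19, 2 left
Final bins: [23] [25,3] [9,19] [23] [9,19].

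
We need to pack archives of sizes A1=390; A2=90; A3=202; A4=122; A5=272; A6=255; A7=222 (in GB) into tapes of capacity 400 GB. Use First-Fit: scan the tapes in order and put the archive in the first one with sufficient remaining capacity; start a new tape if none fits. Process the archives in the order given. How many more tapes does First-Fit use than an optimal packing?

First-Fit: [390] [90,202] [122,272] [255] [222] → 5 tapes.
5 archives exceed 200 GB (half the capacity), and no two of those can share a tape, so at least 5 tapes are needed.
So 5 is already optimal.

0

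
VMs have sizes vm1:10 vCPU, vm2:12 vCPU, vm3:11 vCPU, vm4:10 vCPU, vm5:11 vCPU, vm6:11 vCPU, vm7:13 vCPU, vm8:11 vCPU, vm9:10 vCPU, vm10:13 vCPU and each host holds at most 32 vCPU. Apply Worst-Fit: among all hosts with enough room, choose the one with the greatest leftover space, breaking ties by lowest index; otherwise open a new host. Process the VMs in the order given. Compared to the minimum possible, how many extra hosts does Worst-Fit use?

1

Worst-Fit: [10,12] [11,10,11] [11,13] [11,10] [13] → 5 hosts.
Total size 112 vCPU; any packing needs at least ⌈112/32⌉ = 4 hosts.
An optimal packing achieves that bound: [13,13] [12,11] [11,11,10] [11,10,10] → 4 hosts.
Excess: 5 − 4 = 1.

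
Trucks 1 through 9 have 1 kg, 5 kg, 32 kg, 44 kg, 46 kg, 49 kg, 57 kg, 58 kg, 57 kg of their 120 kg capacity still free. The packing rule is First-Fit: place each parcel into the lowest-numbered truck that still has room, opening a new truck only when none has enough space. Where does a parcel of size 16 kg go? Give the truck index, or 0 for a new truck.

Trucks with room: truck 3 (32 kg), truck 4 (44 kg), truck 5 (46 kg), truck 6 (49 kg), truck 7 (57 kg), truck 8 (58 kg), truck 9 (57 kg).
The first with room is truck 3.

3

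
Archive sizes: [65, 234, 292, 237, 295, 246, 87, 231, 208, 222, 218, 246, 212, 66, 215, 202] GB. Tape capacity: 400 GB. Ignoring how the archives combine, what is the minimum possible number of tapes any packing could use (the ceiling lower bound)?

Total size = 65 + 234 + 292 + 237 + 295 + 246 + 87 + 231 + 208 + 222 + 218 + 246 + 212 + 66 + 215 + 202 = 3276 GB.
⌈3276 / 400⌉ = 9.

9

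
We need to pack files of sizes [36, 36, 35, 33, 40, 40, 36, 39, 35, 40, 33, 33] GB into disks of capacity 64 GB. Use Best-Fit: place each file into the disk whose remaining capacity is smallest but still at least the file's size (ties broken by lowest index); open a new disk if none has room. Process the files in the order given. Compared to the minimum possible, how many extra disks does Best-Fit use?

Best-Fit: [36] [36] [35] [33] [40] [40] [36] [39] [35] [40] [33] [33] → 12 disks.
12 files exceed 32 GB (half the capacity), and no two of those can share a disk, so at least 12 disks are needed.
So 12 is already optimal.

0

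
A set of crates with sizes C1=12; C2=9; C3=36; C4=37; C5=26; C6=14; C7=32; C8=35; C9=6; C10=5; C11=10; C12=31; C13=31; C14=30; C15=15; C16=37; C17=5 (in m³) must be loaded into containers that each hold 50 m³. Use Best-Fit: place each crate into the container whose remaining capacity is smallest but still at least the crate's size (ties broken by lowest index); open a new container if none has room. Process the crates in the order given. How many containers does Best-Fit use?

C1 (12 m³) → container 1 (remaining 38 m³)
C2 (9 m³) → container 1 (remaining 29 m³)
C3 (36 m³) → container 2 (remaining 14 m³)
C4 (37 m³) → container 3 (remaining 13 m³)
C5 (26 m³) → container 1 (remaining 3 m³)
C6 (14 m³) → container 2 (remaining 0 m³)
C7 (32 m³) → container 4 (remaining 18 m³)
C8 (35 m³) → container 5 (remaining 15 m³)
C9 (6 m³) → container 3 (remaining 7 m³)
C10 (5 m³) → container 3 (remaining 2 m³)
C11 (10 m³) → container 5 (remaining 5 m³)
C12 (31 m³) → container 6 (remaining 19 m³)
C13 (31 m³) → container 7 (remaining 19 m³)
C14 (30 m³) → container 8 (remaining 20 m³)
C15 (15 m³) → container 4 (remaining 3 m³)
C16 (37 m³) → container 9 (remaining 13 m³)
C17 (5 m³) → container 5 (remaining 0 m³)

9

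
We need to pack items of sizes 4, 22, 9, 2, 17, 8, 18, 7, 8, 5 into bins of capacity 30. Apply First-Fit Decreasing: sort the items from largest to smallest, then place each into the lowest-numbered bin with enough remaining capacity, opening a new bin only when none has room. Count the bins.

Sorted descending: 22, 18, 17, 9, 8, 8, 7, 5, 4, 2.
bin 1: place 22, 8 left
bin 2: place 18, 12 left
bin 3: place 17, 13 left
bin 2: place 9, 3 left
bin 1: place 8, 0 left
bin 3: place 8, 5 left
bin 4: place 7, 23 left
bin 3: place 5, 0 left
bin 4: place 4, 19 left
bin 2: place 2, 1 left
Final bins: [22,8] [18,9,2] [17,8,5] [7,4].

4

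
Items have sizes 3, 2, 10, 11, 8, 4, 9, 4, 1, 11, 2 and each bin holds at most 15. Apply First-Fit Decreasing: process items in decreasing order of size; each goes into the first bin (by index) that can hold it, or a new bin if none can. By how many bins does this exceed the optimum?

First-Fit Decreasing: [11,4] [11,4] [10,3,2] [9,2,1] [8] → 5 bins.
Total size 65; any packing needs at least ⌈65/15⌉ = 5 bins.
So 5 is already optimal.

0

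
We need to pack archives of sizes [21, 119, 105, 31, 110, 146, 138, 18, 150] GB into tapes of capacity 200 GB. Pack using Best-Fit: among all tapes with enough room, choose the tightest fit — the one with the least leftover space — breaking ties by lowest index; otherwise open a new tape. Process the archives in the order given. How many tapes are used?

21 GB → tape 1 (remaining 179 GB)
119 GB → tape 1 (remaining 60 GB)
105 GB → tape 2 (remaining 95 GB)
31 GB → tape 1 (remaining 29 GB)
110 GB → tape 3 (remaining 90 GB)
146 GB → tape 4 (remaining 54 GB)
138 GB → tape 5 (remaining 62 GB)
18 GB → tape 1 (remaining 11 GB)
150 GB → tape 6 (remaining 50 GB)
Final tapes: [21,119,31,18] [105] [110] [146] [138] [150].

6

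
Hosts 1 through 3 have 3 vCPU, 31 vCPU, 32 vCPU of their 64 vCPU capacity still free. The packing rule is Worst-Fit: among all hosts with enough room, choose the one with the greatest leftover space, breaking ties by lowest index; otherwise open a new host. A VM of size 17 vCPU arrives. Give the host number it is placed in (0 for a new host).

Hosts with room: host 2 (31 vCPU), host 3 (32 vCPU).
Most room is host 3 with 32 vCPU free.

3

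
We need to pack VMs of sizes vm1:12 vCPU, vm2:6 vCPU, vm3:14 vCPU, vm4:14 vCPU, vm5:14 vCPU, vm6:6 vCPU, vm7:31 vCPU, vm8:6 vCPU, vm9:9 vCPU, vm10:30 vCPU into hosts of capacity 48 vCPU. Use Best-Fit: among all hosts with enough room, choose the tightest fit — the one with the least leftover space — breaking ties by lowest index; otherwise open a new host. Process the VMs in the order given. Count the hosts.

Put vm1 (12 vCPU) in host 1; 36 vCPU remain.
Put vm2 (6 vCPU) in host 1; 30 vCPU remain.
Put vm3 (14 vCPU) in host 1; 16 vCPU remain.
Put vm4 (14 vCPU) in host 1; 2 vCPU remain.
Put vm5 (14 vCPU) in host 2; 34 vCPU remain.
Put vm6 (6 vCPU) in host 2; 28 vCPU remain.
Put vm7 (31 vCPU) in host 3; 17 vCPU remain.
Put vm8 (6 vCPU) in host 3; 11 vCPU remain.
Put vm9 (9 vCPU) in host 3; 2 vCPU remain.
Put vm10 (30 vCPU) in host 4; 18 vCPU remain.

4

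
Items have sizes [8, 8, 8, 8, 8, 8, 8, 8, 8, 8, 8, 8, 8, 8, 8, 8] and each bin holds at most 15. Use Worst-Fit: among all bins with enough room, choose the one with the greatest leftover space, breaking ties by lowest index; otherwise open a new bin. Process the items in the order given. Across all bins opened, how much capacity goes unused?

8 → bin 1 (remaining 7)
8 → bin 2 (remaining 7)
8 → bin 3 (remaining 7)
8 → bin 4 (remaining 7)
8 → bin 5 (remaining 7)
8 → bin 6 (remaining 7)
8 → bin 7 (remaining 7)
8 → bin 8 (remaining 7)
8 → bin 9 (remaining 7)
8 → bin 10 (remaining 7)
8 → bin 11 (remaining 7)
8 → bin 12 (remaining 7)
8 → bin 13 (remaining 7)
8 → bin 14 (remaining 7)
8 → bin 15 (remaining 7)
8 → bin 16 (remaining 7)
16 bins × 15 = 240; used 128; unused 112.

112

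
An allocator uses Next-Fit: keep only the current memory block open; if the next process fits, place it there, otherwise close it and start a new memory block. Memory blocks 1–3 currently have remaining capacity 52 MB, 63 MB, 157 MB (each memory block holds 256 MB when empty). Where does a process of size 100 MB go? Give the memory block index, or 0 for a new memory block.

3

Next-Fit only looks at memory block 3, which has 157 MB free.
100 MB fits there.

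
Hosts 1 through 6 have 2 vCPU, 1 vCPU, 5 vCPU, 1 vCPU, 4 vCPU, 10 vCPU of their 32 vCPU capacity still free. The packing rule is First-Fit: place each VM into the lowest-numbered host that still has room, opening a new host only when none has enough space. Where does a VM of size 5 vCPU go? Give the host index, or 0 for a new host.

3

Hosts with room: host 3 (5 vCPU), host 6 (10 vCPU).
The first with room is host 3.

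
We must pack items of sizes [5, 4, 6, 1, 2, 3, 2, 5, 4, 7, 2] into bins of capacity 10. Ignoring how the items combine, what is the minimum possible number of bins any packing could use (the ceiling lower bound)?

Total size = 5 + 4 + 6 + 1 + 2 + 3 + 2 + 5 + 4 + 7 + 2 = 41.
⌈41 / 10⌉ = 5.

5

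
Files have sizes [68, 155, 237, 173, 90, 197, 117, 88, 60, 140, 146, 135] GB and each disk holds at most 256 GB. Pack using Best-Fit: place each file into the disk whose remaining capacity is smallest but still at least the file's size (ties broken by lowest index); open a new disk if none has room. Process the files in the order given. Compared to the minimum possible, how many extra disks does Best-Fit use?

Best-Fit: [68,155] [237] [173,60] [90,117] [197] [88,140] [146] [135] → 8 disks.
Total size 1606 GB; any packing needs at least ⌈1606/256⌉ = 7 disks.
An optimal packing achieves that bound: [237] [197] [173,68] [155,90] [146,88] [140,60] [135,117] → 7 disks.
Excess: 8 − 7 = 1.

1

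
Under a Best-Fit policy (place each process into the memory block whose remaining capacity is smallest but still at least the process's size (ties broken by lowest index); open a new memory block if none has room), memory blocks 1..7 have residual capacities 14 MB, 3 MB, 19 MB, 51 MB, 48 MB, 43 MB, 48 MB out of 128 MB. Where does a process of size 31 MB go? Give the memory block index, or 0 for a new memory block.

Memory blocks with room: memory block 4 (51 MB), memory block 5 (48 MB), memory block 6 (43 MB), memory block 7 (48 MB).
Tightest fit is memory block 6 with 43 MB free.

6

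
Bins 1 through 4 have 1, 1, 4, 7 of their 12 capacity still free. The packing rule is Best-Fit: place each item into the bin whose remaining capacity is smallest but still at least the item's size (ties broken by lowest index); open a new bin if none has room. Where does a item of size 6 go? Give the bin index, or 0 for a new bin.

Bins with room: bin 4 (7).
Tightest fit is bin 4 with 7 free.

4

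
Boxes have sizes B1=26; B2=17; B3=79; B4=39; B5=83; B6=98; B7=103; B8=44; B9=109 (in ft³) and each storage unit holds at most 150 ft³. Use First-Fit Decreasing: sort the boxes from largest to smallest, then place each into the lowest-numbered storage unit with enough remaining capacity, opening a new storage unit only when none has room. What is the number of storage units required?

Sorted descending: 109, 103, 98, 83, 79, 44, 39, 26, 17.
Put 109 ft³ in storage unit 1; 41 ft³ remain.
Put 103 ft³ in storage unit 2; 47 ft³ remain.
Put 98 ft³ in storage unit 3; 52 ft³ remain.
Put 83 ft³ in storage unit 4; 67 ft³ remain.
Put 79 ft³ in storage unit 5; 71 ft³ remain.
Put 44 ft³ in storage unit 2; 3 ft³ remain.
Put 39 ft³ in storage unit 1; 2 ft³ remain.
Put 26 ft³ in storage unit 3; 26 ft³ remain.
Put 17 ft³ in storage unit 3; 9 ft³ remain.
Final storage units: [109,39] [103,44] [98,26,17] [83] [79].

5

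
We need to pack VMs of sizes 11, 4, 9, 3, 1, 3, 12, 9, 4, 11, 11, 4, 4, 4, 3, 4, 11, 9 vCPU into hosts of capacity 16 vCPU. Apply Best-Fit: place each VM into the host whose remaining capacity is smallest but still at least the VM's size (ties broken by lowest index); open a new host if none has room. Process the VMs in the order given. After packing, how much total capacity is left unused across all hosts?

11 vCPU → host 1 (remaining 5 vCPU)
4 vCPU → host 1 (remaining 1 vCPU)
9 vCPU → host 2 (remaining 7 vCPU)
3 vCPU → host 2 (remaining 4 vCPU)
1 vCPU → host 1 (remaining 0 vCPU)
3 vCPU → host 2 (remaining 1 vCPU)
12 vCPU → host 3 (remaining 4 vCPU)
9 vCPU → host 4 (remaining 7 vCPU)
4 vCPU → host 3 (remaining 0 vCPU)
11 vCPU → host 5 (remaining 5 vCPU)
11 vCPU → host 6 (remaining 5 vCPU)
4 vCPU → host 5 (remaining 1 vCPU)
4 vCPU → host 6 (remaining 1 vCPU)
4 vCPU → host 4 (remaining 3 vCPU)
3 vCPU → host 4 (remaining 0 vCPU)
4 vCPU → host 7 (remaining 12 vCPU)
11 vCPU → host 7 (remaining 1 vCPU)
9 vCPU → host 8 (remaining 7 vCPU)
8 hosts × 16 vCPU = 128 vCPU; used 117 vCPU; unused 11 vCPU.

11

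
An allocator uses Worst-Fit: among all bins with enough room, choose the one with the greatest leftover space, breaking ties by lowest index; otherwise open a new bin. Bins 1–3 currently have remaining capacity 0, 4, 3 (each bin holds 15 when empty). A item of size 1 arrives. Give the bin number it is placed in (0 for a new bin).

Bins with room: bin 2 (4), bin 3 (3).
Most room is bin 2 with 4 free.

2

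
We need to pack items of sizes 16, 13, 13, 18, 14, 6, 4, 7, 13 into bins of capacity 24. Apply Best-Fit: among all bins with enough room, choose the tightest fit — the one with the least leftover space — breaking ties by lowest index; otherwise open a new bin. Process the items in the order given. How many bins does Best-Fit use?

6

16 → bin 1 (remaining 8)
13 → bin 2 (remaining 11)
13 → bin 3 (remaining 11)
18 → bin 4 (remaining 6)
14 → bin 5 (remaining 10)
6 → bin 4 (remaining 0)
4 → bin 1 (remaining 4)
7 → bin 5 (remaining 3)
13 → bin 6 (remaining 11)
Final bins: [16,4] [13] [13] [18,6] [14,7] [13].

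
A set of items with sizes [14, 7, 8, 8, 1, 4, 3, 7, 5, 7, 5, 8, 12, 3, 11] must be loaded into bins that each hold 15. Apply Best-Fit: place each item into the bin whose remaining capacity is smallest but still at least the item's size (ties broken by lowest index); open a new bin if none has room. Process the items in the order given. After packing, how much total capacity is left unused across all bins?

17

14 → bin 1 (remaining 1)
7 → bin 2 (remaining 8)
8 → bin 2 (remaining 0)
8 → bin 3 (remaining 7)
1 → bin 1 (remaining 0)
4 → bin 3 (remaining 3)
3 → bin 3 (remaining 0)
7 → bin 4 (remaining 8)
5 → bin 4 (remaining 3)
7 → bin 5 (remaining 8)
5 → bin 5 (remaining 3)
8 → bin 6 (remaining 7)
12 → bin 7 (remaining 3)
3 → bin 4 (remaining 0)
11 → bin 8 (remaining 4)
8 bins × 15 = 120; used 103; unused 17.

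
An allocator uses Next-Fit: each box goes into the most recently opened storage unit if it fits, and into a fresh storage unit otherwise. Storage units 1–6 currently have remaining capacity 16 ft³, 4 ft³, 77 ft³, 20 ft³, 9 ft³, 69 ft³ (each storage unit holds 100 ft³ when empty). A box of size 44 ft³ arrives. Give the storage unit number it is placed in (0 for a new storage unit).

Next-Fit only looks at storage unit 6, which has 69 ft³ free.
44 ft³ fits there.

6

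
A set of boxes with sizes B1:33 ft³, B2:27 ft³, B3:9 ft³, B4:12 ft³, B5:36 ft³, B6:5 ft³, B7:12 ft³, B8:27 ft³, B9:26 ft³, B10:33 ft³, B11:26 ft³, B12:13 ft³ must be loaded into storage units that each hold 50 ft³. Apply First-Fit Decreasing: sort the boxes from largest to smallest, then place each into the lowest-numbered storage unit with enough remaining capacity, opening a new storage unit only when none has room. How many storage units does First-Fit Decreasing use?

7

Sorted descending: 36, 33, 33, 27, 27, 26, 26, 13, 12, 12, 9, 5.
storage unit 1: place 36 ft³, 14 ft³ left
storage unit 2: place 33 ft³, 17 ft³ left
storage unit 3: place 33 ft³, 17 ft³ left
storage unit 4: place 27 ft³, 23 ft³ left
storage unit 5: place 27 ft³, 23 ft³ left
storage unit 6: place 26 ft³, 24 ft³ left
storage unit 7: place 26 ft³, 24 ft³ left
storage unit 1: place 13 ft³, 1 ft³ left
storage unit 2: place 12 ft³, 5 ft³ left
storage unit 3: place 12 ft³, 5 ft³ left
storage unit 4: place 9 ft³, 14 ft³ left
storage unit 2: place 5 ft³, 0 ft³ left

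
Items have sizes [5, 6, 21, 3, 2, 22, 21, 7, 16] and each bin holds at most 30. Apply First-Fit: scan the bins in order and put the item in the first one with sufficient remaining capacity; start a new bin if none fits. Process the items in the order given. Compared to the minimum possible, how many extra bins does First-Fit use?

First-Fit: [5,6,3,2,7] [21] [22] [21] [16] → 5 bins.
Total size 103; any packing needs at least ⌈103/30⌉ = 4 bins.
An optimal packing achieves that bound: [22,7] [21,6,3] [21,5,2] [16] → 4 bins.
Excess: 5 − 4 = 1.

1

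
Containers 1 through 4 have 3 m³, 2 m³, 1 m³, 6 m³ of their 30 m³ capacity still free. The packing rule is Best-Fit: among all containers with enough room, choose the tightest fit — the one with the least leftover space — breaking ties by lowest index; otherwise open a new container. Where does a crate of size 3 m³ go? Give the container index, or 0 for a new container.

1

Containers with room: container 1 (3 m³), container 4 (6 m³).
Tightest fit is container 1 with 3 m³ free.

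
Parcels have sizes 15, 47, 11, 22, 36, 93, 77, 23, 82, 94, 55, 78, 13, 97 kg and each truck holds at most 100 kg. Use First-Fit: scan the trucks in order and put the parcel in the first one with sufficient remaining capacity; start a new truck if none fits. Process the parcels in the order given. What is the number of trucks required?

truck 1: place 15 kg, 85 kg left
truck 1: place 47 kg, 38 kg left
truck 1: place 11 kg, 27 kg left
truck 1: place 22 kg, 5 kg left
truck 2: place 36 kg, 64 kg left
truck 3: place 93 kg, 7 kg left
truck 4: place 77 kg, 23 kg left
truck 2: place 23 kg, 41 kg left
truck 5: place 82 kg, 18 kg left
truck 6: place 94 kg, 6 kg left
truck 7: place 55 kg, 45 kg left
truck 8: place 78 kg, 22 kg left
truck 2: place 13 kg, 28 kg left
truck 9: place 97 kg, 3 kg left
Final trucks: [15,47,11,22] [36,23,13] [93] [77] [82] [94] [55] [78] [97].

9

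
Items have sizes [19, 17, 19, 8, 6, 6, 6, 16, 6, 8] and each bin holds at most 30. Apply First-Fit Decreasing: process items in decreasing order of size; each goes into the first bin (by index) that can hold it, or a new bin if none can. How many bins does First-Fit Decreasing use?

Sorted descending: 19, 19, 17, 16, 8, 8, 6, 6, 6, 6.
19 → bin 1 (remaining 11)
19 → bin 2 (remaining 11)
17 → bin 3 (remaining 13)
16 → bin 4 (remaining 14)
8 → bin 1 (remaining 3)
8 → bin 2 (remaining 3)
6 → bin 3 (remaining 7)
6 → bin 3 (remaining 1)
6 → bin 4 (remaining 8)
6 → bin 4 (remaining 2)

4 bins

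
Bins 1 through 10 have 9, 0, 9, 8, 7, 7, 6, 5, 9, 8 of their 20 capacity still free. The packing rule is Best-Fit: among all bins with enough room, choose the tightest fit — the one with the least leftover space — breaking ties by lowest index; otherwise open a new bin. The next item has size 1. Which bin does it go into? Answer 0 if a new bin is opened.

Bins with room: bin 1 (9), bin 3 (9), bin 4 (8), bin 5 (7), bin 6 (7), bin 7 (6), bin 8 (5), bin 9 (9), bin 10 (8).
Tightest fit is bin 8 with 5 free.

8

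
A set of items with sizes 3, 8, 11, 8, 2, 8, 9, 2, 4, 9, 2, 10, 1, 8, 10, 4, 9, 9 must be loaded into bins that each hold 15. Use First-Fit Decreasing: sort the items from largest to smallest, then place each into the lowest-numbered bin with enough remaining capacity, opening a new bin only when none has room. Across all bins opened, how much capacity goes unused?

48

Sorted descending: 11, 10, 10, 9, 9, 9, 9, 8, 8, 8, 8, 4, 4, 3, 2, 2, 2, 1.
Put 11 in bin 1; 4 remain.
Put 10 in bin 2; 5 remain.
Put 10 in bin 3; 5 remain.
Put 9 in bin 4; 6 remain.
Put 9 in bin 5; 6 remain.
Put 9 in bin 6; 6 remain.
Put 9 in bin 7; 6 remain.
Put 8 in bin 8; 7 remain.
Put 8 in bin 9; 7 remain.
Put 8 in bin 10; 7 remain.
Put 8 in bin 11; 7 remain.
Put 4 in bin 1; 0 remain.
Put 4 in bin 2; 1 remain.
Put 3 in bin 3; 2 remain.
Put 2 in bin 3; 0 remain.
Put 2 in bin 4; 4 remain.
Put 2 in bin 4; 2 remain.
Put 1 in bin 2; 0 remain.
11 bins × 15 = 165; used 117; unused 48.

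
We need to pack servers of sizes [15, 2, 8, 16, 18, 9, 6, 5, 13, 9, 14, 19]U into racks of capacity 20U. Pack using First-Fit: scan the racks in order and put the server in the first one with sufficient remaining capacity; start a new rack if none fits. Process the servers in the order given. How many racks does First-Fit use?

Put 15U in rack 1; 5U remain.
Put 2U in rack 1; 3U remain.
Put 8U in rack 2; 12U remain.
Put 16U in rack 3; 4U remain.
Put 18U in rack 4; 2U remain.
Put 9U in rack 2; 3U remain.
Put 6U in rack 5; 14U remain.
Put 5U in rack 5; 9U remain.
Put 13U in rack 6; 7U remain.
Put 9U in rack 5; 0U remain.
Put 14U in rack 7; 6U remain.
Put 19U in rack 8; 1U remain.

8 racks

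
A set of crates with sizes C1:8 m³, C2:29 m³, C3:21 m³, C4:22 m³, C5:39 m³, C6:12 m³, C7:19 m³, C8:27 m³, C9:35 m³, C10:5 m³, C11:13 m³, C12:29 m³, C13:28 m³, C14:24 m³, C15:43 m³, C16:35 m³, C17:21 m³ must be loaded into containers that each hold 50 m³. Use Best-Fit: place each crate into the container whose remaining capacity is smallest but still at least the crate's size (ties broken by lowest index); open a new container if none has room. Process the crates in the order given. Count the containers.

10

Put C1 (8 m³) in container 1; 42 m³ remain.
Put C2 (29 m³) in container 1; 13 m³ remain.
Put C3 (21 m³) in container 2; 29 m³ remain.
Put C4 (22 m³) in container 2; 7 m³ remain.
Put C5 (39 m³) in container 3; 11 m³ remain.
Put C6 (12 m³) in container 1; 1 m³ remain.
Put C7 (19 m³) in container 4; 31 m³ remain.
Put C8 (27 m³) in container 4; 4 m³ remain.
Put C9 (35 m³) in container 5; 15 m³ remain.
Put C10 (5 m³) in container 2; 2 m³ remain.
Put C11 (13 m³) in container 5; 2 m³ remain.
Put C12 (29 m³) in container 6; 21 m³ remain.
Put C13 (28 m³) in container 7; 22 m³ remain.
Put C14 (24 m³) in container 8; 26 m³ remain.
Put C15 (43 m³) in container 9; 7 m³ remain.
Put C16 (35 m³) in container 10; 15 m³ remain.
Put C17 (21 m³) in container 6; 0 m³ remain.
Final containers: [8,29,12] [21,22,5] [39] [19,27] [35,13] [29,21] [28] [24] [43] [35].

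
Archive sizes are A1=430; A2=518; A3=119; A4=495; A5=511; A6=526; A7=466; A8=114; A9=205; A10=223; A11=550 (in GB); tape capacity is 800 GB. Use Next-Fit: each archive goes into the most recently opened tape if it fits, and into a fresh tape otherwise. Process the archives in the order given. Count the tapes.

7

Put A1 (430 GB) in tape 1; 370 GB remain.
Put A2 (518 GB) in tape 2; 282 GB remain.
Put A3 (119 GB) in tape 2; 163 GB remain.
Put A4 (495 GB) in tape 3; 305 GB remain.
Put A5 (511 GB) in tape 4; 289 GB remain.
Put A6 (526 GB) in tape 5; 274 GB remain.
Put A7 (466 GB) in tape 6; 334 GB remain.
Put A8 (114 GB) in tape 6; 220 GB remain.
Put A9 (205 GB) in tape 6; 15 GB remain.
Put A10 (223 GB) in tape 7; 577 GB remain.
Put A11 (550 GB) in tape 7; 27 GB remain.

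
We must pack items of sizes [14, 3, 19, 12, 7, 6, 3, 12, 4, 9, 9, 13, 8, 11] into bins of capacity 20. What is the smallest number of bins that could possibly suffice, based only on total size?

Total size = 14 + 3 + 19 + 12 + 7 + 6 + 3 + 12 + 4 + 9 + 9 + 13 + 8 + 11 = 130.
⌈130 / 20⌉ = 7.

7 bins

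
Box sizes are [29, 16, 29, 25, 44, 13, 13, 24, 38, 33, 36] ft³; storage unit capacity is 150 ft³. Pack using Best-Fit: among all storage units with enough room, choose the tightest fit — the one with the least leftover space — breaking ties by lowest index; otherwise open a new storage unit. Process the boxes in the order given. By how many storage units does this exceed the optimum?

1

Best-Fit: [29,16,29,25,44] [13,13,24,38,33] [36] → 3 storage units.
Total size 300 ft³; any packing needs at least ⌈300/150⌉ = 2 storage units.
An optimal packing achieves that bound: [44,36,33,24,13] [38,29,29,25,16,13] → 2 storage units.
Excess: 3 − 2 = 1.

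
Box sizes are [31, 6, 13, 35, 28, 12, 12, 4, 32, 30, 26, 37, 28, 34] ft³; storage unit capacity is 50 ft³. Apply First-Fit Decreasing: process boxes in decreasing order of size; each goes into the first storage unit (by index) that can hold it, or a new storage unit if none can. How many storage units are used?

9

Sorted descending: 37, 35, 34, 32, 31, 30, 28, 28, 26, 13, 12, 12, 6, 4.
Put 37 ft³ in storage unit 1; 13 ft³ remain.
Put 35 ft³ in storage unit 2; 15 ft³ remain.
Put 34 ft³ in storage unit 3; 16 ft³ remain.
Put 32 ft³ in storage unit 4; 18 ft³ remain.
Put 31 ft³ in storage unit 5; 19 ft³ remain.
Put 30 ft³ in storage unit 6; 20 ft³ remain.
Put 28 ft³ in storage unit 7; 22 ft³ remain.
Put 28 ft³ in storage unit 8; 22 ft³ remain.
Put 26 ft³ in storage unit 9; 24 ft³ remain.
Put 13 ft³ in storage unit 1; 0 ft³ remain.
Put 12 ft³ in storage unit 2; 3 ft³ remain.
Put 12 ft³ in storage unit 3; 4 ft³ remain.
Put 6 ft³ in storage unit 4; 12 ft³ remain.
Put 4 ft³ in storage unit 3; 0 ft³ remain.
Final storage units: [37,13] [35,12] [34,12,4] [32,6] [31] [30] [28] [28] [26].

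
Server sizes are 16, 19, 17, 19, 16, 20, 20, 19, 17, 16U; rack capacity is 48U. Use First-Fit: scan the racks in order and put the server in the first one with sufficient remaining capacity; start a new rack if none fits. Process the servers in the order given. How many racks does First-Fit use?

5

Put 16U in rack 1; 32U remain.
Put 19U in rack 1; 13U remain.
Put 17U in rack 2; 31U remain.
Put 19U in rack 2; 12U remain.
Put 16U in rack 3; 32U remain.
Put 20U in rack 3; 12U remain.
Put 20U in rack 4; 28U remain.
Put 19U in rack 4; 9U remain.
Put 17U in rack 5; 31U remain.
Put 16U in rack 5; 15U remain.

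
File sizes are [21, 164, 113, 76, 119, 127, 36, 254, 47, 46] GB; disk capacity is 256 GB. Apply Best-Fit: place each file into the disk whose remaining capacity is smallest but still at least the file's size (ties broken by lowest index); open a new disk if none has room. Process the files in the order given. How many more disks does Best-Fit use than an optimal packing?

1

Best-Fit: [21,164,47] [113,76,36] [119,127] [254] [46] → 5 disks.
Total size 1003 GB; any packing needs at least ⌈1003/256⌉ = 4 disks.
An optimal packing achieves that bound: [254] [164,47,36] [127,119] [113,76,46,21] → 4 disks.
Excess: 5 − 4 = 1.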